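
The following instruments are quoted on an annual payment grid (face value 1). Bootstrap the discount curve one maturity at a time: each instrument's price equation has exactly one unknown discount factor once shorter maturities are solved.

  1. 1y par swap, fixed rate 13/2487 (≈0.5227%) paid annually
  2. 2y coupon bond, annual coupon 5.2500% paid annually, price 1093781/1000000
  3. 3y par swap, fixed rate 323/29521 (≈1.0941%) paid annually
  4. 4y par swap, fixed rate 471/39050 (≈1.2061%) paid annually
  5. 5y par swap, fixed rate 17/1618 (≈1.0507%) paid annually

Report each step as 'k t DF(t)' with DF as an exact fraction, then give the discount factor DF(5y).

step 1 [1y] swap r/1=13/2487: DF=(1 − 13/2487·(0))/(1+13/2487) = 2487/2500 ≈ 0.994800
step 2 [2y] bond c/1=21/400: DF=(1093781/1000000 − 21/400·(0.994800))/(1+21/400) = 1237/1250 ≈ 0.989600
step 3 [3y] swap r/1=323/29521: DF=(1 − 323/29521·(0.994800+0.989600))/(1+323/29521) = 9677/10000 ≈ 0.967700
step 4 [4y] swap r/1=471/39050: DF=(1 − 471/39050·(0.994800+0.989600+0.967700))/(1+471/39050) = 9529/10000 ≈ 0.952900
step 5 [5y] swap r/1=17/1618: DF=(1 − 17/1618·(0.994800+0.989600+0.967700+0.952900))/(1+17/1618) = 949/1000 ≈ 0.949000

1 1 2487/2500
2 2 1237/1250
3 3 9677/10000
4 4 9529/10000
5 5 949/1000
DF(5y) = 949/1000 ≈ 0.949000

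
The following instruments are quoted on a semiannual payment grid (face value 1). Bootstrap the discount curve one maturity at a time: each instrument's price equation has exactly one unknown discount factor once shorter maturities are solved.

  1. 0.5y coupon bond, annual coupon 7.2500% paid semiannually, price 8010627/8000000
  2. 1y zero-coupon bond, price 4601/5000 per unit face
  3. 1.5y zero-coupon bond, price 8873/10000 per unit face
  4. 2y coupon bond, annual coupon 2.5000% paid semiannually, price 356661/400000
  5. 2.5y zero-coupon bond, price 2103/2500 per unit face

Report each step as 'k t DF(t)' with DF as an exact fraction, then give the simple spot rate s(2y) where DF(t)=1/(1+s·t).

1 1/2 9663/10000
2 1 4601/5000
3 3/2 8873/10000
4 2 529/625
5 5/2 2103/2500
s(2y) = (1/(529/625) − 1)/(2) = 48/529 ≈ 9.0737%

step 1 [0.5y] bond c/2=29/800: DF=(8010627/8000000 − 29/800·(0))/(1+29/800) = 9663/10000 ≈ 0.966300
step 2 [1y] zero: DF = P = 4601/5000 ≈ 0.920200
step 3 [1.5y] zero: DF = P = 8873/10000 ≈ 0.887300
step 4 [2y] bond c/2=1/80: DF=(356661/400000 − 1/80·(0.966300+0.920200+0.887300))/(1+1/80) = 529/625 ≈ 0.846400
step 5 [2.5y] zero: DF = P = 2103/2500 ≈ 0.841200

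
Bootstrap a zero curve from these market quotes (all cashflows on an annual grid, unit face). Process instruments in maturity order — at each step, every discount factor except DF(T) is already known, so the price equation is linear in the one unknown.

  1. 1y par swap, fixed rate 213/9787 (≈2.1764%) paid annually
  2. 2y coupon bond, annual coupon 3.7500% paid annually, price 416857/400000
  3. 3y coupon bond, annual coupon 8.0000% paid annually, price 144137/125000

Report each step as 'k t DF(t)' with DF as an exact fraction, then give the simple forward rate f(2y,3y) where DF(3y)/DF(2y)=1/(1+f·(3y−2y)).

step 1 [1y] swap r/1=213/9787: DF=(1 − 213/9787·(0))/(1+213/9787) = 9787/10000 ≈ 0.978700
step 2 [2y] bond c/1=3/80: DF=(416857/400000 − 3/80·(0.978700))/(1+3/80) = 9691/10000 ≈ 0.969100
step 3 [3y] bond c/1=2/25: DF=(144137/125000 − 2/25·(0.978700+0.969100))/(1+2/25) = 4617/5000 ≈ 0.923400

1 1 9787/10000
2 2 9691/10000
3 3 4617/5000
f(2y,3y) = ((9691/10000)/(4617/5000) − 1)/(1) = 457/9234 ≈ 4.9491%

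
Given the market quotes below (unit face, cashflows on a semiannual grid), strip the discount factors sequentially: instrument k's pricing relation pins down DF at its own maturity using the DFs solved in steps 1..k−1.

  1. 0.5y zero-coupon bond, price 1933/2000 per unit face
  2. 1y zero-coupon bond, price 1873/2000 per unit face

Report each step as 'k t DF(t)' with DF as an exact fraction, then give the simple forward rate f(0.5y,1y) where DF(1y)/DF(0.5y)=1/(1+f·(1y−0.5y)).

step 1 [0.5y] zero: DF = P = 1933/2000 ≈ 0.966500
step 2 [1y] zero: DF = P = 1873/2000 ≈ 0.936500

1 1/2 1933/2000
2 1 1873/2000
f(0.5y,1y) = ((1933/2000)/(1873/2000) − 1)/(1/2) = 120/1873 ≈ 6.4068%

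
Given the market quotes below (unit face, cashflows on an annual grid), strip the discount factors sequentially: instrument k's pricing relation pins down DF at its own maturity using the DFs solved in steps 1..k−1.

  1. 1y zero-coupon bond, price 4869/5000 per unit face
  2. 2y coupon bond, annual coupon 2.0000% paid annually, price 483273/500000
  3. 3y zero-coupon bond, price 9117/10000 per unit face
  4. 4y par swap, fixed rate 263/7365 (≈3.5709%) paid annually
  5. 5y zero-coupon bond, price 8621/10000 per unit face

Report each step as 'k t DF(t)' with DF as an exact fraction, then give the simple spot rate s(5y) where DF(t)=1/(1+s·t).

step 1 [1y] zero: DF = P = 4869/5000 ≈ 0.973800
step 2 [2y] bond c/1=1/50: DF=(483273/500000 − 1/50·(0.973800))/(1+1/50) = 1857/2000 ≈ 0.928500
step 3 [3y] zero: DF = P = 9117/10000 ≈ 0.911700
step 4 [4y] swap r/1=263/7365: DF=(1 − 263/7365·(0.973800+0.928500+0.911700))/(1+263/7365) = 1737/2000 ≈ 0.868500
step 5 [5y] zero: DF = P = 8621/10000 ≈ 0.862100

1 1 4869/5000
2 2 1857/2000
3 3 9117/10000
4 4 1737/2000
5 5 8621/10000
s(5y) = (1/(8621/10000) − 1)/(5) = 1379/43105 ≈ 3.1992%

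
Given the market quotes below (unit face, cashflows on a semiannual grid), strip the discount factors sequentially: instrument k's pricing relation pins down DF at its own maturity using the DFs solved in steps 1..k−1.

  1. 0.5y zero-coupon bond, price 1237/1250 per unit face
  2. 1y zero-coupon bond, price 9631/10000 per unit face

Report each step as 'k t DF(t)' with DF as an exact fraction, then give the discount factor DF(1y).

step 1 [0.5y] zero: DF = P = 1237/1250 ≈ 0.989600
step 2 [1y] zero: DF = P = 9631/10000 ≈ 0.963100

1 1/2 1237/1250
2 1 9631/10000
DF(1y) = 9631/10000 ≈ 0.963100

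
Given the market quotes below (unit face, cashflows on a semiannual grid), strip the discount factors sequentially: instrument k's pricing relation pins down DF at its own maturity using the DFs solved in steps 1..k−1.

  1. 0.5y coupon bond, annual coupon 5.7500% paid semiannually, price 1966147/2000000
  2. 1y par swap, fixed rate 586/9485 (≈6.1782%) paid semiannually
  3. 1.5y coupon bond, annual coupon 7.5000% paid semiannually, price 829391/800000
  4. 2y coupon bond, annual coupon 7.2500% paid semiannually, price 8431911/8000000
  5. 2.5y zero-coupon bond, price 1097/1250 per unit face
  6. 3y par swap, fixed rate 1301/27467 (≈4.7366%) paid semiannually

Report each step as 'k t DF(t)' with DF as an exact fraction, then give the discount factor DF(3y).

step 1 [0.5y] bond c/2=23/800: DF=(1966147/2000000 − 23/800·(0))/(1+23/800) = 2389/2500 ≈ 0.955600
step 2 [1y] swap r/2=293/9485: DF=(1 − 293/9485·(0.955600))/(1+293/9485) = 4707/5000 ≈ 0.941400
step 3 [1.5y] bond c/2=3/80: DF=(829391/800000 − 3/80·(0.955600+0.941400))/(1+3/80) = 9307/10000 ≈ 0.930700
step 4 [2y] bond c/2=29/800: DF=(8431911/8000000 − 29/800·(0.955600+0.941400+0.930700))/(1+29/800) = 4591/5000 ≈ 0.918200
step 5 [2.5y] zero: DF = P = 1097/1250 ≈ 0.877600
step 6 [3y] swap r/2=1301/54934: DF=(1 − 1301/54934·(0.955600+0.941400+0.930700+0.918200+0.877600))/(1+1301/54934) = 8699/10000 ≈ 0.869900

1 1/2 2389/2500
2 1 4707/5000
3 3/2 9307/10000
4 2 4591/5000
5 5/2 1097/1250
6 3 8699/10000
DF(3y) = 8699/10000 ≈ 0.869900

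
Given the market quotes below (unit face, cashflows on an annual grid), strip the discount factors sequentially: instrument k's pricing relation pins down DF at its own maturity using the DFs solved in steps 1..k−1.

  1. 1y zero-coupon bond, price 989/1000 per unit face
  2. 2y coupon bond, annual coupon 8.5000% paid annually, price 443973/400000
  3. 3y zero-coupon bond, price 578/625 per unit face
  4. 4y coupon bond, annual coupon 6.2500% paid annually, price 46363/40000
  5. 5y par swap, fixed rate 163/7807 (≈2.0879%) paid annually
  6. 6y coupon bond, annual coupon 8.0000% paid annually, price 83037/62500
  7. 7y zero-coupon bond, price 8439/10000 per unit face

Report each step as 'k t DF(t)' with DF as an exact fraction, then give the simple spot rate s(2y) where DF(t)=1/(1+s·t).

step 1 [1y] zero: DF = P = 989/1000 ≈ 0.989000
step 2 [2y] bond c/1=17/200: DF=(443973/400000 − 17/200·(0.989000))/(1+17/200) = 1891/2000 ≈ 0.945500
step 3 [3y] zero: DF = P = 578/625 ≈ 0.924800
step 4 [4y] bond c/1=1/16: DF=(46363/40000 − 1/16·(0.989000+0.945500+0.924800))/(1+1/16) = 9227/10000 ≈ 0.922700
step 5 [5y] swap r/1=163/7807: DF=(1 − 163/7807·(0.989000+0.945500+0.924800+0.922700))/(1+163/7807) = 4511/5000 ≈ 0.902200
step 6 [6y] bond c/1=2/25: DF=(83037/62500 − 2/25·(0.989000+0.945500+0.924800+0.922700+0.902200))/(1+2/25) = 552/625 ≈ 0.883200
step 7 [7y] zero: DF = P = 8439/10000 ≈ 0.843900

1 1 989/1000
2 2 1891/2000
3 3 578/625
4 4 9227/10000
5 5 4511/5000
6 6 552/625
7 7 8439/10000
s(2y) = (1/(1891/2000) − 1)/(2) = 109/3782 ≈ 2.8821%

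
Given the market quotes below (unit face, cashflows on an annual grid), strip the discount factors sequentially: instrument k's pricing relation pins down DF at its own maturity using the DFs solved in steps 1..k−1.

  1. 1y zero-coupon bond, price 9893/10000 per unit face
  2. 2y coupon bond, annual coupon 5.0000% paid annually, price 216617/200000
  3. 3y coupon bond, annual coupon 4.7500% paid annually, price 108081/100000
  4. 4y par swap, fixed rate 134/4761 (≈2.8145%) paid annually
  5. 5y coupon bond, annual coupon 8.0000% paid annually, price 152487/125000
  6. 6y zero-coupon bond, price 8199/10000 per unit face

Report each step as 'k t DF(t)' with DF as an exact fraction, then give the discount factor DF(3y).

step 1 [1y] zero: DF = P = 9893/10000 ≈ 0.989300
step 2 [2y] bond c/1=1/20: DF=(216617/200000 − 1/20·(0.989300))/(1+1/20) = 2461/2500 ≈ 0.984400
step 3 [3y] bond c/1=19/400: DF=(108081/100000 − 19/400·(0.989300+0.984400))/(1+19/400) = 9423/10000 ≈ 0.942300
step 4 [4y] swap r/1=134/4761: DF=(1 − 134/4761·(0.989300+0.984400+0.942300))/(1+134/4761) = 558/625 ≈ 0.892800
step 5 [5y] bond c/1=2/25: DF=(152487/125000 − 2/25·(0.989300+0.984400+0.942300+0.892800))/(1+2/25) = 4237/5000 ≈ 0.847400
step 6 [6y] zero: DF = P = 8199/10000 ≈ 0.819900

1 1 9893/10000
2 2 2461/2500
3 3 9423/10000
4 4 558/625
5 5 4237/5000
6 6 8199/10000
DF(3y) = 9423/10000 ≈ 0.942300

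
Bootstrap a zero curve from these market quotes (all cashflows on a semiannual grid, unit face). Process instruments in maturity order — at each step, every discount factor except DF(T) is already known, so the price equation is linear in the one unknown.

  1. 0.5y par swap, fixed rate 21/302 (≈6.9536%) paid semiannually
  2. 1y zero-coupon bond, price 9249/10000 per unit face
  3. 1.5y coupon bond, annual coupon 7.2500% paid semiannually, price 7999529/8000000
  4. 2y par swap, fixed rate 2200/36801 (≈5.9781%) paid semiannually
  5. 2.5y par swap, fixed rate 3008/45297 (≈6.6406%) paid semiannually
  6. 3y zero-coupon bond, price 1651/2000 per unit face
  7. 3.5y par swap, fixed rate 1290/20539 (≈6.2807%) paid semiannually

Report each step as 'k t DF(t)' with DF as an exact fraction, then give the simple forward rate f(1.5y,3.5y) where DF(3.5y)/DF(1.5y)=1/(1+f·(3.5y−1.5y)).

1 1/2 604/625
2 1 9249/10000
3 3/2 2247/2500
4 2 89/100
5 5/2 531/625
6 3 1651/2000
7 7/2 1613/2000
f(1.5y,3.5y) = ((2247/2500)/(1613/2000) − 1)/(2) = 923/16130 ≈ 5.7223%

step 1 [0.5y] swap r/2=21/604: DF=(1 − 21/604·(0))/(1+21/604) = 604/625 ≈ 0.966400
step 2 [1y] zero: DF = P = 9249/10000 ≈ 0.924900
step 3 [1.5y] bond c/2=29/800: DF=(7999529/8000000 − 29/800·(0.966400+0.924900))/(1+29/800) = 2247/2500 ≈ 0.898800
step 4 [2y] swap r/2=1100/36801: DF=(1 − 1100/36801·(0.966400+0.924900+0.898800))/(1+1100/36801) = 89/100 ≈ 0.890000
step 5 [2.5y] swap r/2=1504/45297: DF=(1 − 1504/45297·(0.966400+0.924900+0.898800+0.890000))/(1+1504/45297) = 531/625 ≈ 0.849600
step 6 [3y] zero: DF = P = 1651/2000 ≈ 0.825500
step 7 [3.5y] swap r/2=645/20539: DF=(1 − 645/20539·(0.966400+0.924900+0.898800+0.890000+0.849600+0.825500))/(1+645/20539) = 1613/2000 ≈ 0.806500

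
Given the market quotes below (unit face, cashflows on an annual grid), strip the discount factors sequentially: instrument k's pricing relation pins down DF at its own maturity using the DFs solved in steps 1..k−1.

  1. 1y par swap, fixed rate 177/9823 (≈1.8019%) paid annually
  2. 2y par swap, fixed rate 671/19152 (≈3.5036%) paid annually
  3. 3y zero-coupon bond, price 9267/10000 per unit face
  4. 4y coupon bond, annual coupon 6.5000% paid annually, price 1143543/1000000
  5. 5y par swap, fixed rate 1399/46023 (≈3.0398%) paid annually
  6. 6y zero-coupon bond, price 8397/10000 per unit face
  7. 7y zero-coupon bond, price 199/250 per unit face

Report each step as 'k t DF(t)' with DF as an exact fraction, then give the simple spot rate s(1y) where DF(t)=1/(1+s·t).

step 1 [1y] swap r/1=177/9823: DF=(1 − 177/9823·(0))/(1+177/9823) = 9823/10000 ≈ 0.982300
step 2 [2y] swap r/1=671/19152: DF=(1 − 671/19152·(0.982300))/(1+671/19152) = 9329/10000 ≈ 0.932900
step 3 [3y] zero: DF = P = 9267/10000 ≈ 0.926700
step 4 [4y] bond c/1=13/200: DF=(1143543/1000000 − 13/200·(0.982300+0.932900+0.926700))/(1+13/200) = 9003/10000 ≈ 0.900300
step 5 [5y] swap r/1=1399/46023: DF=(1 − 1399/46023·(0.982300+0.932900+0.926700+0.900300))/(1+1399/46023) = 8601/10000 ≈ 0.860100
step 6 [6y] zero: DF = P = 8397/10000 ≈ 0.839700
step 7 [7y] zero: DF = P = 199/250 ≈ 0.796000

1 1 9823/10000
2 2 9329/10000
3 3 9267/10000
4 4 9003/10000
5 5 8601/10000
6 6 8397/10000
7 7 199/250
s(1y) = (1/(9823/10000) − 1)/(1) = 177/9823 ≈ 1.8019%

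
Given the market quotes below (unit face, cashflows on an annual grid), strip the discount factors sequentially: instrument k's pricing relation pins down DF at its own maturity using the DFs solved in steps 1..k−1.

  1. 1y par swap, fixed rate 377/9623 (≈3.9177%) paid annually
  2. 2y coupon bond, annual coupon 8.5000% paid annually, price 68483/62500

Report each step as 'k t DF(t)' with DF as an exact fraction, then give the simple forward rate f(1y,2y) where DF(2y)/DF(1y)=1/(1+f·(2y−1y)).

step 1 [1y] swap r/1=377/9623: DF=(1 − 377/9623·(0))/(1+377/9623) = 9623/10000 ≈ 0.962300
step 2 [2y] bond c/1=17/200: DF=(68483/62500 − 17/200·(0.962300))/(1+17/200) = 1869/2000 ≈ 0.934500

1 1 9623/10000
2 2 1869/2000
f(1y,2y) = ((9623/10000)/(1869/2000) − 1)/(1) = 278/9345 ≈ 2.9749%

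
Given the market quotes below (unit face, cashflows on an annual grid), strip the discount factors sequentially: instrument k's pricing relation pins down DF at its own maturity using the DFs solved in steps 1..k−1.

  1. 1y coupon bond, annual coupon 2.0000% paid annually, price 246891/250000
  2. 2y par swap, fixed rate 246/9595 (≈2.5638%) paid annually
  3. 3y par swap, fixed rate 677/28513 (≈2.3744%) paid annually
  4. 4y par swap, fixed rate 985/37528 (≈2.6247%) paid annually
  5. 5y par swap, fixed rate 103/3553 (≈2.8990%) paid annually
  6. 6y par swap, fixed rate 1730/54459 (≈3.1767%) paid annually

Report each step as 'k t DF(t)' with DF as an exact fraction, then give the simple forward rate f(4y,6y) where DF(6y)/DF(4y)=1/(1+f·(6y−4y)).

1 1 4841/5000
2 2 2377/2500
3 3 9323/10000
4 4 1803/2000
5 5 8661/10000
6 6 827/1000
f(4y,6y) = ((1803/2000)/(827/1000) − 1)/(2) = 149/3308 ≈ 4.5042%

step 1 [1y] bond c/1=1/50: DF=(246891/250000 − 1/50·(0))/(1+1/50) = 4841/5000 ≈ 0.968200
step 2 [2y] swap r/1=246/9595: DF=(1 − 246/9595·(0.968200))/(1+246/9595) = 2377/2500 ≈ 0.950800
step 3 [3y] swap r/1=677/28513: DF=(1 − 677/28513·(0.968200+0.950800))/(1+677/28513) = 9323/10000 ≈ 0.932300
step 4 [4y] swap r/1=985/37528: DF=(1 − 985/37528·(0.968200+0.950800+0.932300))/(1+985/37528) = 1803/2000 ≈ 0.901500
step 5 [5y] swap r/1=103/3553: DF=(1 − 103/3553·(0.968200+0.950800+0.932300+0.901500))/(1+103/3553) = 8661/10000 ≈ 0.866100
step 6 [6y] swap r/1=1730/54459: DF=(1 − 1730/54459·(0.968200+0.950800+0.932300+0.901500+0.866100))/(1+1730/54459) = 827/1000 ≈ 0.827000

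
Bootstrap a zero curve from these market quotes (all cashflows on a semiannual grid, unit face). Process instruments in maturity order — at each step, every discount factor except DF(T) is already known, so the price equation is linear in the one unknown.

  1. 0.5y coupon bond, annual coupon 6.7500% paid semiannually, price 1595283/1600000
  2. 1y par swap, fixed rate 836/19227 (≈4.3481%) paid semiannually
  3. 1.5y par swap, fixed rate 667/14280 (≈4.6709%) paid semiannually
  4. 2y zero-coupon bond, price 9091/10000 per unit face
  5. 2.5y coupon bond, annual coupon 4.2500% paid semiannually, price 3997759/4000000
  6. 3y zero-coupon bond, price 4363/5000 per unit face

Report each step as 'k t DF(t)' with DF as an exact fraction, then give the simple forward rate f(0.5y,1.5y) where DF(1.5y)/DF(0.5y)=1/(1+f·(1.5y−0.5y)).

1 1/2 1929/2000
2 1 4791/5000
3 3/2 9333/10000
4 2 9091/10000
5 5/2 9003/10000
6 3 4363/5000
f(0.5y,1.5y) = ((1929/2000)/(9333/10000) − 1)/(1) = 104/3111 ≈ 3.3430%

step 1 [0.5y] bond c/2=27/800: DF=(1595283/1600000 − 27/800·(0))/(1+27/800) = 1929/2000 ≈ 0.964500
step 2 [1y] swap r/2=418/19227: DF=(1 − 418/19227·(0.964500))/(1+418/19227) = 4791/5000 ≈ 0.958200
step 3 [1.5y] swap r/2=667/28560: DF=(1 − 667/28560·(0.964500+0.958200))/(1+667/28560) = 9333/10000 ≈ 0.933300
step 4 [2y] zero: DF = P = 9091/10000 ≈ 0.909100
step 5 [2.5y] bond c/2=17/800: DF=(3997759/4000000 − 17/800·(0.964500+0.958200+0.933300+0.909100))/(1+17/800) = 9003/10000 ≈ 0.900300
step 6 [3y] zero: DF = P = 4363/5000 ≈ 0.872600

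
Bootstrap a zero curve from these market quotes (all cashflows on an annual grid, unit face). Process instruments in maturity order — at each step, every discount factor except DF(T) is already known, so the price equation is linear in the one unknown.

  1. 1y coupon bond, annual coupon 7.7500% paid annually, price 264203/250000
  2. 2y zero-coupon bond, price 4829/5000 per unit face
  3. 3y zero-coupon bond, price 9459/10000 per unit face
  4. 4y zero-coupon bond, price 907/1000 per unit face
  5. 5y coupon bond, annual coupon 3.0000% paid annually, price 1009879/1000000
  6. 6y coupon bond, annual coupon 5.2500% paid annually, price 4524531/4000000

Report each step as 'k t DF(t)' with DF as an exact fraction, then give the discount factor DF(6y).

step 1 [1y] bond c/1=31/400: DF=(264203/250000 − 31/400·(0))/(1+31/400) = 613/625 ≈ 0.980800
step 2 [2y] zero: DF = P = 4829/5000 ≈ 0.965800
step 3 [3y] zero: DF = P = 9459/10000 ≈ 0.945900
step 4 [4y] zero: DF = P = 907/1000 ≈ 0.907000
step 5 [5y] bond c/1=3/100: DF=(1009879/1000000 − 3/100·(0.980800+0.965800+0.945900+0.907000))/(1+3/100) = 4349/5000 ≈ 0.869800
step 6 [6y] bond c/1=21/400: DF=(4524531/4000000 − 21/400·(0.980800+0.965800+0.945900+0.907000+0.869800))/(1+21/400) = 4209/5000 ≈ 0.841800

1 1 613/625
2 2 4829/5000
3 3 9459/10000
4 4 907/1000
5 5 4349/5000
6 6 4209/5000
DF(6y) = 4209/5000 ≈ 0.841800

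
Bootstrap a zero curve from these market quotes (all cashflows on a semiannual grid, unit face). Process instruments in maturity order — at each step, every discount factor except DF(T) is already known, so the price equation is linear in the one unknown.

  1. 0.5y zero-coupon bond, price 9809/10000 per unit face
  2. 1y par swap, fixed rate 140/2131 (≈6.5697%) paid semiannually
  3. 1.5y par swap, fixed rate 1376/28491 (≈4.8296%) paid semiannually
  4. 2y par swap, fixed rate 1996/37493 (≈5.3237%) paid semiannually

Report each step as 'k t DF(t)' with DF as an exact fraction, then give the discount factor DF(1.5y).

1 1/2 9809/10000
2 1 937/1000
3 3/2 582/625
4 2 4501/5000
DF(1.5y) = 582/625 ≈ 0.931200

step 1 [0.5y] zero: DF = P = 9809/10000 ≈ 0.980900
step 2 [1y] swap r/2=70/2131: DF=(1 − 70/2131·(0.980900))/(1+70/2131) = 937/1000 ≈ 0.937000
step 3 [1.5y] swap r/2=688/28491: DF=(1 − 688/28491·(0.980900+0.937000))/(1+688/28491) = 582/625 ≈ 0.931200
step 4 [2y] swap r/2=998/37493: DF=(1 − 998/37493·(0.980900+0.937000+0.931200))/(1+998/37493) = 4501/5000 ≈ 0.900200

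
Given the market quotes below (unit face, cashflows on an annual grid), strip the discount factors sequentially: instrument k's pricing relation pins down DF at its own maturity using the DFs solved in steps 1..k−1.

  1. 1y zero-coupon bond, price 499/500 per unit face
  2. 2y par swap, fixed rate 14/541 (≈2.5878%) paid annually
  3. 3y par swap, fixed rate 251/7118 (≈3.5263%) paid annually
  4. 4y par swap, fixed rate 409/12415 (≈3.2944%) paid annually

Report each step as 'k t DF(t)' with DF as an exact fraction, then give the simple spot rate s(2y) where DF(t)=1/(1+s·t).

step 1 [1y] zero: DF = P = 499/500 ≈ 0.998000
step 2 [2y] swap r/1=14/541: DF=(1 − 14/541·(0.998000))/(1+14/541) = 1187/1250 ≈ 0.949600
step 3 [3y] swap r/1=251/7118: DF=(1 − 251/7118·(0.998000+0.949600))/(1+251/7118) = 2249/2500 ≈ 0.899600
step 4 [4y] swap r/1=409/12415: DF=(1 − 409/12415·(0.998000+0.949600+0.899600))/(1+409/12415) = 8773/10000 ≈ 0.877300

1 1 499/500
2 2 1187/1250
3 3 2249/2500
4 4 8773/10000
s(2y) = (1/(1187/1250) − 1)/(2) = 63/2374 ≈ 2.6537%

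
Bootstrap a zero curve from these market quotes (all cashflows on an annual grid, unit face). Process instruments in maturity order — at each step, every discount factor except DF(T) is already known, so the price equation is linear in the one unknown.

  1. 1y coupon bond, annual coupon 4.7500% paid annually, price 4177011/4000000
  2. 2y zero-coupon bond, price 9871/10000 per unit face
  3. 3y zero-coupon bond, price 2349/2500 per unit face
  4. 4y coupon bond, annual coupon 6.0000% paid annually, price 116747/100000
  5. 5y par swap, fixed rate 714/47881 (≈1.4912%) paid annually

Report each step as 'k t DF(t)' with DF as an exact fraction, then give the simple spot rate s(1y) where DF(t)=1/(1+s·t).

step 1 [1y] bond c/1=19/400: DF=(4177011/4000000 − 19/400·(0))/(1+19/400) = 9969/10000 ≈ 0.996900
step 2 [2y] zero: DF = P = 9871/10000 ≈ 0.987100
step 3 [3y] zero: DF = P = 2349/2500 ≈ 0.939600
step 4 [4y] bond c/1=3/50: DF=(116747/100000 − 3/50·(0.996900+0.987100+0.939600))/(1+3/50) = 9359/10000 ≈ 0.935900
step 5 [5y] swap r/1=714/47881: DF=(1 − 714/47881·(0.996900+0.987100+0.939600+0.935900))/(1+714/47881) = 4643/5000 ≈ 0.928600

1 1 9969/10000
2 2 9871/10000
3 3 2349/2500
4 4 9359/10000
5 5 4643/5000
s(1y) = (1/(9969/10000) − 1)/(1) = 31/9969 ≈ 0.3110%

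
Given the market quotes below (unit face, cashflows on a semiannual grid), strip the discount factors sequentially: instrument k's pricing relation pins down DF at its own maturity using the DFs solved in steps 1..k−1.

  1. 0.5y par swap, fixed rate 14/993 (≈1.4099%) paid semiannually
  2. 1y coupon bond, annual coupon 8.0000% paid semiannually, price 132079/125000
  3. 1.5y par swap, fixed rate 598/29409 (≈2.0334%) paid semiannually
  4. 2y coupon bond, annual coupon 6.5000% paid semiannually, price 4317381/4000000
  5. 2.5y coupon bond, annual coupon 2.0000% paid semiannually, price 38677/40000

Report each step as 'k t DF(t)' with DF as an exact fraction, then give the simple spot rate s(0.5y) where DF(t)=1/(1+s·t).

step 1 [0.5y] swap r/2=7/993: DF=(1 − 7/993·(0))/(1+7/993) = 993/1000 ≈ 0.993000
step 2 [1y] bond c/2=1/25: DF=(132079/125000 − 1/25·(0.993000))/(1+1/25) = 4889/5000 ≈ 0.977800
step 3 [1.5y] swap r/2=299/29409: DF=(1 − 299/29409·(0.993000+0.977800))/(1+299/29409) = 9701/10000 ≈ 0.970100
step 4 [2y] bond c/2=13/400: DF=(4317381/4000000 − 13/400·(0.993000+0.977800+0.970100))/(1+13/400) = 1191/1250 ≈ 0.952800
step 5 [2.5y] bond c/2=1/100: DF=(38677/40000 − 1/100·(0.993000+0.977800+0.970100+0.952800))/(1+1/100) = 2297/2500 ≈ 0.918800

1 1/2 993/1000
2 1 4889/5000
3 3/2 9701/10000
4 2 1191/1250
5 5/2 2297/2500
s(0.5y) = (1/(993/1000) − 1)/(1/2) = 14/993 ≈ 1.4099%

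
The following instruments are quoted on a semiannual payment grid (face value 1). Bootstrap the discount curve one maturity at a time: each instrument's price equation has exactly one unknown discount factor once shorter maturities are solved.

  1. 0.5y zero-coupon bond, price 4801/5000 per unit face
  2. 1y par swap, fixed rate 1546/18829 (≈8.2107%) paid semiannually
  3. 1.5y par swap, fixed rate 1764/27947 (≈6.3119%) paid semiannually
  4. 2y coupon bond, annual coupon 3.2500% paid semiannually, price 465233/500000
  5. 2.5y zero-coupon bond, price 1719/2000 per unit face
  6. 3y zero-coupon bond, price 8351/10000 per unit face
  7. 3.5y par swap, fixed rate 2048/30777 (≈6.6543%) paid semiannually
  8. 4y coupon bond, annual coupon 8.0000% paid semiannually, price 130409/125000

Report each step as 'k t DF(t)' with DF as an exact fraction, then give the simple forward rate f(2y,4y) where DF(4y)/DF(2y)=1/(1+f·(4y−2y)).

step 1 [0.5y] zero: DF = P = 4801/5000 ≈ 0.960200
step 2 [1y] swap r/2=773/18829: DF=(1 − 773/18829·(0.960200))/(1+773/18829) = 9227/10000 ≈ 0.922700
step 3 [1.5y] swap r/2=882/27947: DF=(1 − 882/27947·(0.960200+0.922700))/(1+882/27947) = 4559/5000 ≈ 0.911800
step 4 [2y] bond c/2=13/800: DF=(465233/500000 − 13/800·(0.960200+0.922700+0.911800))/(1+13/800) = 8709/10000 ≈ 0.870900
step 5 [2.5y] zero: DF = P = 1719/2000 ≈ 0.859500
step 6 [3y] zero: DF = P = 8351/10000 ≈ 0.835100
step 7 [3.5y] swap r/2=1024/30777: DF=(1 − 1024/30777·(0.960200+0.922700+0.911800+0.870900+0.859500+0.835100))/(1+1024/30777) = 497/625 ≈ 0.795200
step 8 [4y] bond c/2=1/25: DF=(130409/125000 − 1/25·(0.960200+0.922700+0.911800+0.870900+0.859500+0.835100+0.795200))/(1+1/25) = 479/625 ≈ 0.766400

1 1/2 4801/5000
2 1 9227/10000
3 3/2 4559/5000
4 2 8709/10000
5 5/2 1719/2000
6 3 8351/10000
7 7/2 497/625
8 4 479/625
f(2y,4y) = ((8709/10000)/(479/625) − 1)/(2) = 1045/15328 ≈ 6.8176%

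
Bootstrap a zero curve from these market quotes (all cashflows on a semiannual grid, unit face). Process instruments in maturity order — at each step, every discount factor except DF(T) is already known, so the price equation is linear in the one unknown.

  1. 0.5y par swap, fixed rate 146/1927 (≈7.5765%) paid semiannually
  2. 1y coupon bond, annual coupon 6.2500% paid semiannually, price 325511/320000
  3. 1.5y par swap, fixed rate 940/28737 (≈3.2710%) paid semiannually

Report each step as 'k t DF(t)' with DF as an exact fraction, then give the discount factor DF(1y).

step 1 [0.5y] swap r/2=73/1927: DF=(1 − 73/1927·(0))/(1+73/1927) = 1927/2000 ≈ 0.963500
step 2 [1y] bond c/2=1/32: DF=(325511/320000 − 1/32·(0.963500))/(1+1/32) = 2393/2500 ≈ 0.957200
step 3 [1.5y] swap r/2=470/28737: DF=(1 − 470/28737·(0.963500+0.957200))/(1+470/28737) = 953/1000 ≈ 0.953000

1 1/2 1927/2000
2 1 2393/2500
3 3/2 953/1000
DF(1y) = 2393/2500 ≈ 0.957200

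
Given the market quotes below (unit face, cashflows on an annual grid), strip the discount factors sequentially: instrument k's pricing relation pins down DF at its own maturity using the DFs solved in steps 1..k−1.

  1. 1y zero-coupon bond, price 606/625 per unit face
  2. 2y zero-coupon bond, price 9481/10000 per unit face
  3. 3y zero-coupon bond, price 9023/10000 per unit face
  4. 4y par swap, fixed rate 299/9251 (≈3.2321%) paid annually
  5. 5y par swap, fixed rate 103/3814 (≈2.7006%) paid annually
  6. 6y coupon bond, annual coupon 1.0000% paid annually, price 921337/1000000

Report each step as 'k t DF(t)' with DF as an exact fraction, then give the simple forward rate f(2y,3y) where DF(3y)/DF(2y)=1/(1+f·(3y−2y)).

step 1 [1y] zero: DF = P = 606/625 ≈ 0.969600
step 2 [2y] zero: DF = P = 9481/10000 ≈ 0.948100
step 3 [3y] zero: DF = P = 9023/10000 ≈ 0.902300
step 4 [4y] swap r/1=299/9251: DF=(1 − 299/9251·(0.969600+0.948100+0.902300))/(1+299/9251) = 2201/2500 ≈ 0.880400
step 5 [5y] swap r/1=103/3814: DF=(1 − 103/3814·(0.969600+0.948100+0.902300+0.880400))/(1+103/3814) = 2191/2500 ≈ 0.876400
step 6 [6y] bond c/1=1/100: DF=(921337/1000000 − 1/100·(0.969600+0.948100+0.902300+0.880400+0.876400))/(1+1/100) = 8669/10000 ≈ 0.866900

1 1 606/625
2 2 9481/10000
3 3 9023/10000
4 4 2201/2500
5 5 2191/2500
6 6 8669/10000
f(2y,3y) = ((9481/10000)/(9023/10000) − 1)/(1) = 458/9023 ≈ 5.0759%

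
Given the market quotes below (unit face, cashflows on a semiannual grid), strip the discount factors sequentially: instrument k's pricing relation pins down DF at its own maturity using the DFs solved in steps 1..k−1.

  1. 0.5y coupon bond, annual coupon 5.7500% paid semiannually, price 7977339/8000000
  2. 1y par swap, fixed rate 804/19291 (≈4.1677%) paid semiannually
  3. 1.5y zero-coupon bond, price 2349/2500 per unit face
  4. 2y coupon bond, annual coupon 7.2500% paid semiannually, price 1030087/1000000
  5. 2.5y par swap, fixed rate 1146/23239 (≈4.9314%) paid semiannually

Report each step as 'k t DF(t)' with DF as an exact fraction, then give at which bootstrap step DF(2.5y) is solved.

step 1 [0.5y] bond c/2=23/800: DF=(7977339/8000000 − 23/800·(0))/(1+23/800) = 9693/10000 ≈ 0.969300
step 2 [1y] swap r/2=402/19291: DF=(1 − 402/19291·(0.969300))/(1+402/19291) = 4799/5000 ≈ 0.959800
step 3 [1.5y] zero: DF = P = 2349/2500 ≈ 0.939600
step 4 [2y] bond c/2=29/800: DF=(1030087/1000000 − 29/800·(0.969300+0.959800+0.939600))/(1+29/800) = 8937/10000 ≈ 0.893700
step 5 [2.5y] swap r/2=573/23239: DF=(1 − 573/23239·(0.969300+0.959800+0.939600+0.893700))/(1+573/23239) = 4427/5000 ≈ 0.885400

1 1/2 9693/10000
2 1 4799/5000
3 3/2 2349/2500
4 2 8937/10000
5 5/2 4427/5000
DF(2.5y) is solved at step 5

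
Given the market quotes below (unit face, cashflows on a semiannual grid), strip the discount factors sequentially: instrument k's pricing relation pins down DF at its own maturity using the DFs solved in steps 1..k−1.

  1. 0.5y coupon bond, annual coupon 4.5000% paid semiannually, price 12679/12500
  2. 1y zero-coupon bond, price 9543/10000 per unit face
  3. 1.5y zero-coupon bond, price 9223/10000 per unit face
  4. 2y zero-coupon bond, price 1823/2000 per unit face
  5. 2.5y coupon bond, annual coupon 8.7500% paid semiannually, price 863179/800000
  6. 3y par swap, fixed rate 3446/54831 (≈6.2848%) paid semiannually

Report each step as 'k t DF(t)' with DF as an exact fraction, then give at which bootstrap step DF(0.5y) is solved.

1 1/2 124/125
2 1 9543/10000
3 3/2 9223/10000
4 2 1823/2000
5 5/2 8753/10000
6 3 8277/10000
DF(0.5y) is solved at step 1

step 1 [0.5y] bond c/2=9/400: DF=(12679/12500 − 9/400·(0))/(1+9/400) = 124/125 ≈ 0.992000
step 2 [1y] zero: DF = P = 9543/10000 ≈ 0.954300
step 3 [1.5y] zero: DF = P = 9223/10000 ≈ 0.922300
step 4 [2y] zero: DF = P = 1823/2000 ≈ 0.911500
step 5 [2.5y] bond c/2=7/160: DF=(863179/800000 − 7/160·(0.992000+0.954300+0.922300+0.911500))/(1+7/160) = 8753/10000 ≈ 0.875300
step 6 [3y] swap r/2=1723/54831: DF=(1 − 1723/54831·(0.992000+0.954300+0.922300+0.911500+0.875300))/(1+1723/54831) = 8277/10000 ≈ 0.827700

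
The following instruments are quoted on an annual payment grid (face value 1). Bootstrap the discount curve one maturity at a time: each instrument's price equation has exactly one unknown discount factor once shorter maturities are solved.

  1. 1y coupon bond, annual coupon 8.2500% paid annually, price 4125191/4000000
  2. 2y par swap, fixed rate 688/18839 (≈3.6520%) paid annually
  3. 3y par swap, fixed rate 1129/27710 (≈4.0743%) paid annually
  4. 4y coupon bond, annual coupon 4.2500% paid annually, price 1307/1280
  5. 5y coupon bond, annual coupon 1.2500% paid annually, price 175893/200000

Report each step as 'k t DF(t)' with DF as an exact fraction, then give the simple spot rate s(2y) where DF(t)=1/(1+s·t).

1 1 9527/10000
2 2 582/625
3 3 8871/10000
4 4 1733/2000
5 5 8237/10000
s(2y) = (1/(582/625) − 1)/(2) = 43/1164 ≈ 3.6942%

step 1 [1y] bond c/1=33/400: DF=(4125191/4000000 − 33/400·(0))/(1+33/400) = 9527/10000 ≈ 0.952700
step 2 [2y] swap r/1=688/18839: DF=(1 − 688/18839·(0.952700))/(1+688/18839) = 582/625 ≈ 0.931200
step 3 [3y] swap r/1=1129/27710: DF=(1 − 1129/27710·(0.952700+0.931200))/(1+1129/27710) = 8871/10000 ≈ 0.887100
step 4 [4y] bond c/1=17/400: DF=(1307/1280 − 17/400·(0.952700+0.931200+0.887100))/(1+17/400) = 1733/2000 ≈ 0.866500
step 5 [5y] bond c/1=1/80: DF=(175893/200000 − 1/80·(0.952700+0.931200+0.887100+0.866500))/(1+1/80) = 8237/10000 ≈ 0.823700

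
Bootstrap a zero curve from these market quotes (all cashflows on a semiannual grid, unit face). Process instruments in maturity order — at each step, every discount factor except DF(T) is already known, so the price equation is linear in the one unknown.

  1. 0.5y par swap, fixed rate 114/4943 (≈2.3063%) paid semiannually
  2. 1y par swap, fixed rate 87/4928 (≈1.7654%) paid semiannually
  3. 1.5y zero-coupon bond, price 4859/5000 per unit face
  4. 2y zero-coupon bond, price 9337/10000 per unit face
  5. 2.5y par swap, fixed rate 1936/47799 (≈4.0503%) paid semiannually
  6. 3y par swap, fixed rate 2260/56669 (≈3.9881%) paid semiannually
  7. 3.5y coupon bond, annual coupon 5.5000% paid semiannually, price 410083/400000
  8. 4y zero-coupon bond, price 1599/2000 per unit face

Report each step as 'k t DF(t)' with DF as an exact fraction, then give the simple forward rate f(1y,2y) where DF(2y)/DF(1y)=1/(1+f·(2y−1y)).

1 1/2 4943/5000
2 1 4913/5000
3 3/2 4859/5000
4 2 9337/10000
5 5/2 1129/1250
6 3 887/1000
7 7/2 8461/10000
8 4 1599/2000
f(1y,2y) = ((4913/5000)/(9337/10000) − 1)/(1) = 489/9337 ≈ 5.2372%

step 1 [0.5y] swap r/2=57/4943: DF=(1 − 57/4943·(0))/(1+57/4943) = 4943/5000 ≈ 0.988600
step 2 [1y] swap r/2=87/9856: DF=(1 − 87/9856·(0.988600))/(1+87/9856) = 4913/5000 ≈ 0.982600
step 3 [1.5y] zero: DF = P = 4859/5000 ≈ 0.971800
step 4 [2y] zero: DF = P = 9337/10000 ≈ 0.933700
step 5 [2.5y] swap r/2=968/47799: DF=(1 − 968/47799·(0.988600+0.982600+0.971800+0.933700))/(1+968/47799) = 1129/1250 ≈ 0.903200
step 6 [3y] swap r/2=1130/56669: DF=(1 − 1130/56669·(0.988600+0.982600+0.971800+0.933700+0.903200))/(1+1130/56669) = 887/1000 ≈ 0.887000
step 7 [3.5y] bond c/2=11/400: DF=(410083/400000 − 11/400·(0.988600+0.982600+0.971800+0.933700+0.903200+0.887000))/(1+11/400) = 8461/10000 ≈ 0.846100
step 8 [4y] zero: DF = P = 1599/2000 ≈ 0.799500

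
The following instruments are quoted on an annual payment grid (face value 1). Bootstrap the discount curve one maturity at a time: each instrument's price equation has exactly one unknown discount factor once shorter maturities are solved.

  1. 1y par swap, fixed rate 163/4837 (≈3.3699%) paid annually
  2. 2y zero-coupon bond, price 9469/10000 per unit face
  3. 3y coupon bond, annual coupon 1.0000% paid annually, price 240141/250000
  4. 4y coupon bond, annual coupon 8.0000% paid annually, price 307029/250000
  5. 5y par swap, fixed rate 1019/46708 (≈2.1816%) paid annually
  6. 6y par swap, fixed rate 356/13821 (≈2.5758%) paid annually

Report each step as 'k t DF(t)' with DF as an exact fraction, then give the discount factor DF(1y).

1 1 4837/5000
2 2 9469/10000
3 3 9321/10000
4 4 9263/10000
5 5 8981/10000
6 6 536/625
DF(1y) = 4837/5000 ≈ 0.967400

step 1 [1y] swap r/1=163/4837: DF=(1 − 163/4837·(0))/(1+163/4837) = 4837/5000 ≈ 0.967400
step 2 [2y] zero: DF = P = 9469/10000 ≈ 0.946900
step 3 [3y] bond c/1=1/100: DF=(240141/250000 − 1/100·(0.967400+0.946900))/(1+1/100) = 9321/10000 ≈ 0.932100
step 4 [4y] bond c/1=2/25: DF=(307029/250000 − 2/25·(0.967400+0.946900+0.932100))/(1+2/25) = 9263/10000 ≈ 0.926300
step 5 [5y] swap r/1=1019/46708: DF=(1 − 1019/46708·(0.967400+0.946900+0.932100+0.926300))/(1+1019/46708) = 8981/10000 ≈ 0.898100
step 6 [6y] swap r/1=356/13821: DF=(1 − 356/13821·(0.967400+0.946900+0.932100+0.926300+0.898100))/(1+356/13821) = 536/625 ≈ 0.857600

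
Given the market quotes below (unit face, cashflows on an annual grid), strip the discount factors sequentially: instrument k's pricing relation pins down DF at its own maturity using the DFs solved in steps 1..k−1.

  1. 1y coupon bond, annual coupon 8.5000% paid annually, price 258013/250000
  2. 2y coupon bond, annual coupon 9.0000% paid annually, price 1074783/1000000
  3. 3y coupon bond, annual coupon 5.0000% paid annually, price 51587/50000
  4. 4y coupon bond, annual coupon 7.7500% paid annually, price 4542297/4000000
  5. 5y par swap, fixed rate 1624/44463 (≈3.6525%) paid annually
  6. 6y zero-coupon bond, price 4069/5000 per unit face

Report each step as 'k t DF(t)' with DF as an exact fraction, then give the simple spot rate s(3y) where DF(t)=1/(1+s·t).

1 1 1189/1250
2 2 363/400
3 3 8941/10000
4 4 8559/10000
5 5 1047/1250
6 6 4069/5000
s(3y) = (1/(8941/10000) − 1)/(3) = 353/8941 ≈ 3.9481%

step 1 [1y] bond c/1=17/200: DF=(258013/250000 − 17/200·(0))/(1+17/200) = 1189/1250 ≈ 0.951200
step 2 [2y] bond c/1=9/100: DF=(1074783/1000000 − 9/100·(0.951200))/(1+9/100) = 363/400 ≈ 0.907500
step 3 [3y] bond c/1=1/20: DF=(51587/50000 − 1/20·(0.951200+0.907500))/(1+1/20) = 8941/10000 ≈ 0.894100
step 4 [4y] bond c/1=31/400: DF=(4542297/4000000 − 31/400·(0.951200+0.907500+0.894100))/(1+31/400) = 8559/10000 ≈ 0.855900
step 5 [5y] swap r/1=1624/44463: DF=(1 − 1624/44463·(0.951200+0.907500+0.894100+0.855900))/(1+1624/44463) = 1047/1250 ≈ 0.837600
step 6 [6y] zero: DF = P = 4069/5000 ≈ 0.813800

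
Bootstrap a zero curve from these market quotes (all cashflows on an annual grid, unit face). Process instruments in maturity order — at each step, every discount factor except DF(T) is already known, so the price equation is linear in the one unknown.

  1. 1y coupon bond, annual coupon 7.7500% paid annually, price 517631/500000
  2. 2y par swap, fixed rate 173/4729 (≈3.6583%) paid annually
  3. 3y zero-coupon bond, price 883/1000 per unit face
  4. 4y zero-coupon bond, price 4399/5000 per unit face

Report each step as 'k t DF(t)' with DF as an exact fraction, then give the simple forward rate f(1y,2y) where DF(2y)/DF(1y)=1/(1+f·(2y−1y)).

1 1 1201/1250
2 2 2327/2500
3 3 883/1000
4 4 4399/5000
f(1y,2y) = ((1201/1250)/(2327/2500) − 1)/(1) = 75/2327 ≈ 3.2230%

step 1 [1y] bond c/1=31/400: DF=(517631/500000 − 31/400·(0))/(1+31/400) = 1201/1250 ≈ 0.960800
step 2 [2y] swap r/1=173/4729: DF=(1 − 173/4729·(0.960800))/(1+173/4729) = 2327/2500 ≈ 0.930800
step 3 [3y] zero: DF = P = 883/1000 ≈ 0.883000
step 4 [4y] zero: DF = P = 4399/5000 ≈ 0.879800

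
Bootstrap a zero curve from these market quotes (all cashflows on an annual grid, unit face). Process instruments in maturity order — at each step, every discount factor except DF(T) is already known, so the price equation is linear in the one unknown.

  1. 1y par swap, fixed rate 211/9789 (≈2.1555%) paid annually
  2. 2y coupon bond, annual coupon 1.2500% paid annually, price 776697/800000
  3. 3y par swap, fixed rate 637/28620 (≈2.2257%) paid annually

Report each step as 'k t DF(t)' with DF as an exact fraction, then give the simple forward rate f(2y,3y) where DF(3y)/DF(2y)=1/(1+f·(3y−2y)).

step 1 [1y] swap r/1=211/9789: DF=(1 − 211/9789·(0))/(1+211/9789) = 9789/10000 ≈ 0.978900
step 2 [2y] bond c/1=1/80: DF=(776697/800000 − 1/80·(0.978900))/(1+1/80) = 2367/2500 ≈ 0.946800
step 3 [3y] swap r/1=637/28620: DF=(1 − 637/28620·(0.978900+0.946800))/(1+637/28620) = 9363/10000 ≈ 0.936300

1 1 9789/10000
2 2 2367/2500
3 3 9363/10000
f(2y,3y) = ((2367/2500)/(9363/10000) − 1)/(1) = 35/3121 ≈ 1.1214%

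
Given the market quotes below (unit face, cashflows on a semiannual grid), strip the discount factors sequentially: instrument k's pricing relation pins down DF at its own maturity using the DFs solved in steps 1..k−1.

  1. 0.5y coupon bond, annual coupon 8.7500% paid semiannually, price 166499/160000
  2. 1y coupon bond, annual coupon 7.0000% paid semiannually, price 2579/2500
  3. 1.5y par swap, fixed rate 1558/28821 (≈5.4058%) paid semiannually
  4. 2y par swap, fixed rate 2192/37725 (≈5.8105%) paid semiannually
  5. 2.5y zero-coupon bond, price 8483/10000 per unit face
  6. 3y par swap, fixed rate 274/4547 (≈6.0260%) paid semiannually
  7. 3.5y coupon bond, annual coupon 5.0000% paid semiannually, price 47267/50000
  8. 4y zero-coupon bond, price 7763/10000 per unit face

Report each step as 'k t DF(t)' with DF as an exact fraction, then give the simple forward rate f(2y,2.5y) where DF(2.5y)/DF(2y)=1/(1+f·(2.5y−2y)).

step 1 [0.5y] bond c/2=7/160: DF=(166499/160000 − 7/160·(0))/(1+7/160) = 997/1000 ≈ 0.997000
step 2 [1y] bond c/2=7/200: DF=(2579/2500 − 7/200·(0.997000))/(1+7/200) = 963/1000 ≈ 0.963000
step 3 [1.5y] swap r/2=779/28821: DF=(1 − 779/28821·(0.997000+0.963000))/(1+779/28821) = 9221/10000 ≈ 0.922100
step 4 [2y] swap r/2=1096/37725: DF=(1 − 1096/37725·(0.997000+0.963000+0.922100))/(1+1096/37725) = 1113/1250 ≈ 0.890400
step 5 [2.5y] zero: DF = P = 8483/10000 ≈ 0.848300
step 6 [3y] swap r/2=137/4547: DF=(1 − 137/4547·(0.997000+0.963000+0.922100+0.890400+0.848300))/(1+137/4547) = 2089/2500 ≈ 0.835600
step 7 [3.5y] bond c/2=1/40: DF=(47267/50000 − 1/40·(0.997000+0.963000+0.922100+0.890400+0.848300+0.835600))/(1+1/40) = 1973/2500 ≈ 0.789200
step 8 [4y] zero: DF = P = 7763/10000 ≈ 0.776300

1 1/2 997/1000
2 1 963/1000
3 3/2 9221/10000
4 2 1113/1250
5 5/2 8483/10000
6 3 2089/2500
7 7/2 1973/2500
8 4 7763/10000
f(2y,2.5y) = ((1113/1250)/(8483/10000) − 1)/(1/2) = 842/8483 ≈ 9.9257%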